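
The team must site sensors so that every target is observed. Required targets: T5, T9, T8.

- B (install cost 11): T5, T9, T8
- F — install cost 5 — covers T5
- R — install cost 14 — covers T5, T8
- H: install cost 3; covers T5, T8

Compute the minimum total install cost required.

This is a weighted set-cover instance.
B alone covers T5, T9, T8 — every target.
Total install cost: 11.

11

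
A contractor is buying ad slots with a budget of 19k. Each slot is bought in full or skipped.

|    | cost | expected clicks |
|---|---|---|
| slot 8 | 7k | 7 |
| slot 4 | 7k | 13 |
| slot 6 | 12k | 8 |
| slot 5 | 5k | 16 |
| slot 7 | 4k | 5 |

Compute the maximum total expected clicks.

Take slot 8, slot 4, and slot 5: cost 7 + 7 + 5 = 19 ≤ 19, expected clicks 7 + 13 + 16 = 36.
No other feasible combination does better.

36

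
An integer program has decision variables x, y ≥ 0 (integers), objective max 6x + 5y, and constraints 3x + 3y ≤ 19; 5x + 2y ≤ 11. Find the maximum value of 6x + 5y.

The continuous relaxation peaks at (0, 5.5) with value 27.50; rounding to a feasible lattice point costs some objective.
(x,y)=(0,5): 3·0+3·5=15≤19, 5·0+2·5=10≤11, objective 25.
(x,y)=(0,4): 3·0+3·4=12≤19, 5·0+2·4=8≤11, objective 20.
The best lattice point is (0,5), giving 25.

25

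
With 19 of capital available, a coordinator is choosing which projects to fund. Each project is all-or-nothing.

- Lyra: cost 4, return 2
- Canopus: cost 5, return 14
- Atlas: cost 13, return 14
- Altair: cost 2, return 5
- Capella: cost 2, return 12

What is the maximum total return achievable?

Take Lyra, Canopus, Altair, and Capella: cost 4 + 5 + 2 + 2 = 13 ≤ 19, return 2 + 14 + 5 + 12 = 33.
No other feasible combination does better.

33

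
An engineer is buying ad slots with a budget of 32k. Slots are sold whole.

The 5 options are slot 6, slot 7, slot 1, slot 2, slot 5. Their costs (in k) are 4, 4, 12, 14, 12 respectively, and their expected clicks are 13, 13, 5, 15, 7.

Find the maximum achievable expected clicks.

41

This is an integer program with binary decision variables.
Allowing fractional choices, the relaxed optimum would be about 46.8, but ad slots are indivisible.
slot 6 + slot 7 + slot 2: cost 4 + 4 + 14 = 22 ≤ 32, expected clicks 13 + 13 + 15 = 41.
slot 6 + slot 7 + slot 1 + slot 5: cost 4 + 4 + 12 + 12 = 32 ≤ 32, expected clicks 13 + 13 + 5 + 7 = 38.
Best is slot 6, slot 7, and slot 2 with total expected clicks 41.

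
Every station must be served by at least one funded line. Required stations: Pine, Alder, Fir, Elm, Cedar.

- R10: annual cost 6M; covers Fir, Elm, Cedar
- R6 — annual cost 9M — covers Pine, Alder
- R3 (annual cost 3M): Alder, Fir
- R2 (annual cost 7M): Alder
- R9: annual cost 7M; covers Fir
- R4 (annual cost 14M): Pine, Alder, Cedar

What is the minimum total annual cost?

The greedy cost-per-new-station heuristic would pick R3, R10, and R6 for 18, but a cheaper cover exists.
Choose R10 and R6: together they cover Pine, Alder, Fir, Elm, Cedar — every station.
Total annual cost: 6 + 9 = 15.
No cover costs less than 15.

15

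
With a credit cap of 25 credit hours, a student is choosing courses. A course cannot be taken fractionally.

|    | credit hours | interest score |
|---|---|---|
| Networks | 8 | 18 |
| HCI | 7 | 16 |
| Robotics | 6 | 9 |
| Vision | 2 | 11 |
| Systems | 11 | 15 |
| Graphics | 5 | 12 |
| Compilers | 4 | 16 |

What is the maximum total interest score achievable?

Allowing fractional choices, the relaxed optimum would be about 70.8, but courses are indivisible.
HCI + Robotics + Vision + Graphics + Compilers: credit hours 7 + 6 + 2 + 5 + 4 = 24 ≤ 25, interest score 16 + 9 + 11 + 12 + 16 = 64.
Networks + HCI + Graphics + Compilers: credit hours 8 + 7 + 5 + 4 = 24 ≤ 25, interest score 18 + 16 + 12 + 16 = 62.
Networks + Robotics + Vision + Graphics + Compilers: credit hours 8 + 6 + 2 + 5 + 4 = 25 ≤ 25, interest score 18 + 9 + 11 + 12 + 16 = 66.
Best is Networks, Robotics, Vision, Graphics, and Compilers with total interest score 66.

66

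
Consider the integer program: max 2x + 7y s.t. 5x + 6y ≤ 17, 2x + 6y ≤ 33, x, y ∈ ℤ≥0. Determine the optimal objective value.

The continuous relaxation peaks at (0, 2.83) with value 19.83; rounding to a feasible lattice point costs some objective.
(x,y)=(1,2): 5·1+6·2=17≤17, 2·1+6·2=14≤33, objective 16.
(x,y)=(0,2): 5·0+6·2=12≤17, 2·0+6·2=12≤33, objective 14.
Maximum is 16 at (x,y)=(1,2).

16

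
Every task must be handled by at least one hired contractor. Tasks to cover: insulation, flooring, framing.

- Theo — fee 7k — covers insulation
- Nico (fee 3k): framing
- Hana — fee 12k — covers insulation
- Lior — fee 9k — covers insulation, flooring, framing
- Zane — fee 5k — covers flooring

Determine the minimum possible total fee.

This is an integer covering problem.
The greedy cost-per-new-task heuristic would pick Nico and Lior for 12, but a cheaper cover exists.
Lior alone covers insulation, flooring, framing — every task.
Total fee: 9.
No cover costs less than 9.

9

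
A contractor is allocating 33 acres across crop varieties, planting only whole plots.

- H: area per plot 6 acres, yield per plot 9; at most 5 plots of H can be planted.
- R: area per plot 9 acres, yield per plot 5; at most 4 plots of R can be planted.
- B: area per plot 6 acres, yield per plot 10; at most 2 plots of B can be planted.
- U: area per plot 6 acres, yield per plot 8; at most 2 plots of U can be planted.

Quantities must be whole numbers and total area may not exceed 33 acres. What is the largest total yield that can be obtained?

B has the best ratio (10/6); taking only B gives at most 2×10 = 20 (stopped by the supply cap of 2).
Mixing does better — 3×H and 2×B: area 30 ≤ 33, yield 3·9 + 2·10 = 47.

47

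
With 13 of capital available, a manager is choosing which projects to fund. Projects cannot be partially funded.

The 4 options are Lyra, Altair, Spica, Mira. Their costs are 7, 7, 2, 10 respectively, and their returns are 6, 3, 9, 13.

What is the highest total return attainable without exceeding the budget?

22

This is an integer program with binary decision variables.
Allowing fractional choices, the relaxed optimum would be about 22.9, but projects are indivisible.
Spica + Mira: cost 2 + 10 = 12 ≤ 13, return 9 + 13 = 22.
Lyra + Spica: cost 7 + 2 = 9 ≤ 13, return 6 + 9 = 15.
Best is Spica and Mira with total return 22.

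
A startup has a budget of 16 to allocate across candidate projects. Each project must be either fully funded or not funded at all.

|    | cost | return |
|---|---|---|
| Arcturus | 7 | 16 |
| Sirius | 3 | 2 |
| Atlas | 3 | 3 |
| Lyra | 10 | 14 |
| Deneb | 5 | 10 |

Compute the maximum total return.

29

Allowing fractional choices, the relaxed optimum would be about 31.6, but projects are indivisible.
Arcturus + Atlas + Deneb: cost 7 + 3 + 5 = 15 ≤ 16, return 16 + 3 + 10 = 29.
Arcturus + Deneb: cost 7 + 5 = 12 ≤ 16, return 16 + 10 = 26.
Arcturus + Sirius + Deneb: cost 7 + 3 + 5 = 15 ≤ 16, return 16 + 2 + 10 = 28.
Best is Arcturus, Atlas, and Deneb with total return 29.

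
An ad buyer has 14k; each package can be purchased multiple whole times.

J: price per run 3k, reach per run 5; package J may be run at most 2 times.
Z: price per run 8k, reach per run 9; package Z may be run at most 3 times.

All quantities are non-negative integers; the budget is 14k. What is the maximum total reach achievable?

1×J and 1×Z: price 11 ≤ 14, reach 1·5 + 1·9 = 14.
2×J and 1×Z: price 14 ≤ 14, reach 2·5 + 1·9 = 19.
Best is 19.

19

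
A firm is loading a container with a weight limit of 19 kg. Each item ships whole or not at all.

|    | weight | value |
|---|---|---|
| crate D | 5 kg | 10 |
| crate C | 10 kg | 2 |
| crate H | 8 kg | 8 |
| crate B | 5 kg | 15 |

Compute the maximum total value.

33

Allowing fractional choices, the relaxed optimum would be about 33.2, but items are indivisible.
crate D + crate B: weight 5 + 5 = 10 ≤ 19, value 10 + 15 = 25.
crate H + crate B: weight 8 + 5 = 13 ≤ 19, value 8 + 15 = 23.
crate D + crate H + crate B: weight 5 + 8 + 5 = 18 ≤ 19, value 10 + 8 + 15 = 33.
Best is crate D, crate H, and crate B with total value 33.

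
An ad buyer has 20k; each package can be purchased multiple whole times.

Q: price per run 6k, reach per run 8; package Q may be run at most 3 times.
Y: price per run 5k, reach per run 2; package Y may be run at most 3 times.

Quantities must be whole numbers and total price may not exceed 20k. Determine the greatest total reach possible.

Take 3×Q: price 18 ≤ 20, reach 3·8 = 24.
Q has the best ratio (8/6) and is taken to its limit of 3; remaining capacity is filled optimally with the others.

24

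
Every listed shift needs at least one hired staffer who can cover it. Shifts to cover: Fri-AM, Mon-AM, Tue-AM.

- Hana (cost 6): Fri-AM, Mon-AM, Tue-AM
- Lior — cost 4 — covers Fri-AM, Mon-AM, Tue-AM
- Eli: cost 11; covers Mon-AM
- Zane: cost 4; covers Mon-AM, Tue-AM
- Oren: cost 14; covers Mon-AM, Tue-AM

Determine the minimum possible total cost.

4

Lior alone covers Fri-AM, Mon-AM, Tue-AM — every shift.
Total cost: 4.
No cover costs less than 4.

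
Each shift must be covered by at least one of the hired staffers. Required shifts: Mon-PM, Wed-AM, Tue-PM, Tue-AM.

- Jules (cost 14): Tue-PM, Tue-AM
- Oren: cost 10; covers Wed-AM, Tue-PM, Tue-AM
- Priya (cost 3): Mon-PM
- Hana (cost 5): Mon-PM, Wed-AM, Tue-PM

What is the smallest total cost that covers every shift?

13

This is a weighted set-cover instance.
The greedy cost-per-new-shift heuristic would pick Hana and Oren for 15, but a cheaper cover exists.
Choose Oren and Priya: together they cover Mon-PM, Wed-AM, Tue-PM, Tue-AM — every shift.
Total cost: 10 + 3 = 13.
No cover costs less than 13.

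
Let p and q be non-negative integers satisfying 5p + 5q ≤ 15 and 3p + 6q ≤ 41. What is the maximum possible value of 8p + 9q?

(p,q)=(0,3): 5·0+5·3=15≤15, 3·0+6·3=18≤41, objective 27.
(p,q)=(1,2): 5·1+5·2=15≤15, 3·1+6·2=15≤41, objective 26.
Maximum is 27 at (p,q)=(0,3).

27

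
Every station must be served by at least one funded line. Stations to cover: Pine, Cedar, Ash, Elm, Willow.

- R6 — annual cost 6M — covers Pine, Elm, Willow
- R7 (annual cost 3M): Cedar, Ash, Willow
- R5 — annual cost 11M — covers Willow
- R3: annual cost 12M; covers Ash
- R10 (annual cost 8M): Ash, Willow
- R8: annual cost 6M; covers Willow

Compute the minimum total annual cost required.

9

This is a weighted set-cover instance.
Choose R6 and R7: together they cover Pine, Cedar, Ash, Elm, Willow — every station.
Total annual cost: 6 + 3 = 9.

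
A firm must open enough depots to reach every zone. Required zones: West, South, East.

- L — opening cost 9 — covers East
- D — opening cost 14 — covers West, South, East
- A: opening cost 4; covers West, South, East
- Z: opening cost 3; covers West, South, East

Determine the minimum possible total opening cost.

3

Z alone covers West, South, East — every zone.
Total opening cost: 3.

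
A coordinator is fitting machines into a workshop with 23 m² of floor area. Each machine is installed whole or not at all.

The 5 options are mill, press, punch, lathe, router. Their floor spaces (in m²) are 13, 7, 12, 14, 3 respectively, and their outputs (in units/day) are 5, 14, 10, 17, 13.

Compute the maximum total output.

press + lathe: floor space 7 + 14 = 21 ≤ 23, output 14 + 17 = 31.
press + punch + router: floor space 7 + 12 + 3 = 22 ≤ 23, output 14 + 10 + 13 = 37.
mill + press + router: floor space 13 + 7 + 3 = 23 ≤ 23, output 5 + 14 + 13 = 32.
Best is press, punch, and router with total output 37.

37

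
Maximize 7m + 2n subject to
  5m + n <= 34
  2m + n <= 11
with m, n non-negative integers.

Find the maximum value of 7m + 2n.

Relaxing integrality, the LP optimum is 38.50 at (m,n) = (5.5, 0), which is not an integer point.
(m,n)=(5,1) is feasible, giving 37.
(m,n)=(5,0) is feasible, giving 35.
(m,n)=(4,2) is feasible, giving 32.
(m,n)=(4,1) is feasible, giving 30.
The best lattice point is (5,1), giving 37.

37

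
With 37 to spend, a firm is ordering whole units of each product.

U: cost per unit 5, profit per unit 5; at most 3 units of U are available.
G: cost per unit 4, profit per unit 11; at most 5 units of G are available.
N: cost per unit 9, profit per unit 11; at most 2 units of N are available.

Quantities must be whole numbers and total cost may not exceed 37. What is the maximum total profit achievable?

Take 1×U, 5×G, and 1×N: cost 34 ≤ 37, profit 1·5 + 5·11 + 1·11 = 71.
G has the best ratio (11/4) and is taken to its limit of 5; remaining capacity is filled optimally with the others.

71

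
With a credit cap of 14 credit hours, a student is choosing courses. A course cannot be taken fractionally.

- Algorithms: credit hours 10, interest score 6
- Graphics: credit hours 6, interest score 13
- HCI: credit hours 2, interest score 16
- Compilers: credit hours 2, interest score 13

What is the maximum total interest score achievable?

42

Take Graphics, HCI, and Compilers: credit hours 6 + 2 + 2 = 10 ≤ 14, interest score 13 + 16 + 13 = 42.
No other feasible combination does better.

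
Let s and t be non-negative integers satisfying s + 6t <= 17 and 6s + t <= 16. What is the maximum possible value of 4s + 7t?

22

Relaxing integrality, the LP optimum is 26.23 at (s,t) = (2.26, 2.46), which is not an integer point.
(s,t)=(2,2): 1·2+6·2=14≤17, 6·2+1·2=14≤16, objective 22.
(s,t)=(1,2): 1·1+6·2=13≤17, 6·1+1·2=8≤16, objective 18.
(s,t)=(2,1): 1·2+6·1=8≤17, 6·2+1·1=13≤16, objective 15.
(s,t)=(1,1): 1·1+6·1=7≤17, 6·1+1·1=7≤16, objective 11.
No feasible integer point exceeds 22.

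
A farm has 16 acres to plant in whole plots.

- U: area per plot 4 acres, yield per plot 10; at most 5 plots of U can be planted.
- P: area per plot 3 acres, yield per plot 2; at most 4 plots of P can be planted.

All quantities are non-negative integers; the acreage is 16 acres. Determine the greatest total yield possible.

40

U has the best ratio (10/4); taking only U gives at most 4×10 = 40 (stopped by the area limit).
Optimal: 4×U: area 16 ≤ 16, yield 4·10 = 40.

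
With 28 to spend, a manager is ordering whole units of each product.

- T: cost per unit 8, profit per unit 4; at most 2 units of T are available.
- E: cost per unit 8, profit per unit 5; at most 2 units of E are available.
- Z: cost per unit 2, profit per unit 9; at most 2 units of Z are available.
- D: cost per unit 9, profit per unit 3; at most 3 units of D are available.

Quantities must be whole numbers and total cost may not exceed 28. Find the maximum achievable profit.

1×T, 2×E, and 2×Z: cost 28 ≤ 28, profit 1·4 + 2·5 + 2·9 = 32.
2×T, 1×E, and 2×Z: cost 28 ≤ 28, profit 2·4 + 1·5 + 2·9 = 31.
Best is 32.

32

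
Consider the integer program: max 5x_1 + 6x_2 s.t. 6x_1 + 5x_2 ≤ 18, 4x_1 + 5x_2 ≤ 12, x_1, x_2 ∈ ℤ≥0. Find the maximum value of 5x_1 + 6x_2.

15

(x_1,x_2)=(3,0): 6·3+5·0=18≤18, 4·3+5·0=12≤12, objective 15.
(x_1,x_2)=(2,0): 6·2+5·0=12≤18, 4·2+5·0=8≤12, objective 10.
The best lattice point is (3,0), giving 15.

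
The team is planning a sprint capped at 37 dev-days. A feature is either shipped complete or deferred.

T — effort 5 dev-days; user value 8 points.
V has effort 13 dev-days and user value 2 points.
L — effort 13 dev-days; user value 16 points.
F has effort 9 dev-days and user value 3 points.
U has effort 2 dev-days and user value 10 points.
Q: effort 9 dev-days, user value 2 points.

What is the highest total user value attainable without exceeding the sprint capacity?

This is an integer program with binary decision variables.
Allowing fractional choices, the relaxed optimum would be about 38.8, but features are indivisible.
T + V + L + U: effort 5 + 13 + 13 + 2 = 33 ≤ 37, user value 8 + 2 + 16 + 10 = 36.
T + L + F + U: effort 5 + 13 + 9 + 2 = 29 ≤ 37, user value 8 + 16 + 3 + 10 = 37.
T + L + U + Q: effort 5 + 13 + 2 + 9 = 29 ≤ 37, user value 8 + 16 + 10 + 2 = 36.
Best is T, L, F, and U with total user value 37.

37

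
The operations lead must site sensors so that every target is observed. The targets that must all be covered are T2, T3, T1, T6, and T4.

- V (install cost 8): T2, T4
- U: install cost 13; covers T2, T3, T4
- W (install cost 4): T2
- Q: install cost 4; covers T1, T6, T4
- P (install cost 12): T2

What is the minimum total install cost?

17

The greedy cost-per-new-target heuristic would pick Q, W, and U for 21, but a cheaper cover exists.
Choose U and Q: together they cover T2, T3, T1, T6, T4 — every target.
Total install cost: 13 + 4 = 17.
No cover costs less than 17.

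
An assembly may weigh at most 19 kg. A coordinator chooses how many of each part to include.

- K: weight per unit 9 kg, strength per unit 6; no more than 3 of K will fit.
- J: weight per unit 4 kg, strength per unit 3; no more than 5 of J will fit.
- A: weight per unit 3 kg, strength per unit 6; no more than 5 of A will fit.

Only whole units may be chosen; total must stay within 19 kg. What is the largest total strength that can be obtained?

33

5×A: weight 15 ≤ 19, strength 5·6 = 30.
1×J and 5×A: weight 19 ≤ 19, strength 1·3 + 5·6 = 33.
Best is 33.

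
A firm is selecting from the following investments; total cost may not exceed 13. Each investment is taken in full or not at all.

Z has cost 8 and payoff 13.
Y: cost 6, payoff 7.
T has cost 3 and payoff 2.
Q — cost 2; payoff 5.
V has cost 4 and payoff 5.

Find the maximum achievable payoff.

20

Allowing fractional choices, the relaxed optimum would be about 21.8, but investments are indivisible.
Z + Q: cost 8 + 2 = 10 ≤ 13, payoff 13 + 5 = 18.
Z + T + Q: cost 8 + 3 + 2 = 13 ≤ 13, payoff 13 + 2 + 5 = 20.
Z + V: cost 8 + 4 = 12 ≤ 13, payoff 13 + 5 = 18.
Best is Z, T, and Q with total payoff 20.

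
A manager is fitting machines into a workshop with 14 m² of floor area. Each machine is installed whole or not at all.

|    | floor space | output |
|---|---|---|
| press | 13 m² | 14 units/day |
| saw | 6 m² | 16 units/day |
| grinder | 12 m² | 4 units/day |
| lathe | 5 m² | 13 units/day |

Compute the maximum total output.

29

Take saw and lathe: floor space 6 + 5 = 11 ≤ 14, output 16 + 13 = 29.
No other feasible combination does better.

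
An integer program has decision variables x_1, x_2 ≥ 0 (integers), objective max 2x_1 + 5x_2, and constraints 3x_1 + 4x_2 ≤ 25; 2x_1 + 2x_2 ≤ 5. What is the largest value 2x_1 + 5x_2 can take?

10

The continuous relaxation peaks at (0, 2.5) with value 12.50; rounding to a feasible lattice point costs some objective.
(x_1,x_2)=(0,2): 3·0+4·2=8≤25, 2·0+2·2=4≤5, objective 10.
(x_1,x_2)=(1,1): 3·1+4·1=7≤25, 2·1+2·1=4≤5, objective 7.
(x_1,x_2)=(0,1): 3·0+4·1=4≤25, 2·0+2·1=2≤5, objective 5.
Maximum is 10 at (x_1,x_2)=(0,2).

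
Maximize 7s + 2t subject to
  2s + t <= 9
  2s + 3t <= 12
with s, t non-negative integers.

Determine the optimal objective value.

30

(s,t)=(4,1) is feasible, giving 30.
(s,t)=(4,0) is feasible, giving 28.
(s,t)=(3,2) is feasible, giving 25.
Maximum is 30 at (s,t)=(4,1).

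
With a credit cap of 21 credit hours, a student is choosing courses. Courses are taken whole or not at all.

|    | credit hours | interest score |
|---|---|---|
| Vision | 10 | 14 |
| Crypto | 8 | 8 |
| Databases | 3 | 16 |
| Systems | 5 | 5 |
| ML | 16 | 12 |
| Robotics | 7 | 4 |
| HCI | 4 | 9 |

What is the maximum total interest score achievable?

Allowing fractional choices, the relaxed optimum would be about 43.0, but courses are indivisible.
Crypto + Databases + Systems + HCI: credit hours 8 + 3 + 5 + 4 = 20 ≤ 21, interest score 8 + 16 + 5 + 9 = 38.
Vision + Databases + HCI: credit hours 10 + 3 + 4 = 17 ≤ 21, interest score 14 + 16 + 9 = 39.
Vision + Crypto + Databases: credit hours 10 + 8 + 3 = 21 ≤ 21, interest score 14 + 8 + 16 = 38.
Best is Vision, Databases, and HCI with total interest score 39.

39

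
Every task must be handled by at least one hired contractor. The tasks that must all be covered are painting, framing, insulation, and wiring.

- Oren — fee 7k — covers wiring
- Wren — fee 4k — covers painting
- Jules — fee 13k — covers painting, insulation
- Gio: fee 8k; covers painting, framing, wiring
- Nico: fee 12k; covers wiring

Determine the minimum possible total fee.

21

This is a weighted set-cover instance.
Choose Jules and Gio: together they cover painting, framing, insulation, wiring — every task.
Total fee: 13 + 8 = 21.
No cover costs less than 21.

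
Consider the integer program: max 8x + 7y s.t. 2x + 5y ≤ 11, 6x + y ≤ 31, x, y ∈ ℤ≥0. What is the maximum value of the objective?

(x,y)=(5,0): 2·5+5·0=10≤11, 6·5+1·0=30≤31, objective 40.
(x,y)=(4,0): 2·4+5·0=8≤11, 6·4+1·0=24≤31, objective 32.
The best lattice point is (5,0), giving 40.

40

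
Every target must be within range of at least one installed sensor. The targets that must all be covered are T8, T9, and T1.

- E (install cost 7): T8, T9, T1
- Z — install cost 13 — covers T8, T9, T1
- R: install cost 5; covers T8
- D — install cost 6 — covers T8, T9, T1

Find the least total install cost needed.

D alone covers T8, T9, T1 — every target.
Total install cost: 6.

6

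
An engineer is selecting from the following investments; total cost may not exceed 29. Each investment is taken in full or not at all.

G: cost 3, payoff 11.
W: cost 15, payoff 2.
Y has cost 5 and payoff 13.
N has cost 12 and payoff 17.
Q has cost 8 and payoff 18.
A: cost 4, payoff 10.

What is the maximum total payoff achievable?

Y + N + Q + A: cost 5 + 12 + 8 + 4 = 29 ≤ 29, payoff 13 + 17 + 18 + 10 = 58.
G + Y + N + Q: cost 3 + 5 + 12 + 8 = 28 ≤ 29, payoff 11 + 13 + 17 + 18 = 59.
G + N + Q + A: cost 3 + 12 + 8 + 4 = 27 ≤ 29, payoff 11 + 17 + 18 + 10 = 56.
Best is G, Y, N, and Q with total payoff 59.

59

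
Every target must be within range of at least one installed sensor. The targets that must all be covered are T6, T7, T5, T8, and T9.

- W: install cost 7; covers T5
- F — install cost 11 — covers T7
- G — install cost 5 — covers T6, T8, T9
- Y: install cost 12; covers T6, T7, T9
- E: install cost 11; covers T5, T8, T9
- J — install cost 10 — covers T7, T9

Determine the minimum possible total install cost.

Choose W, G, and J: together they cover T6, T7, T5, T8, T9 — every target.
Total install cost: 7 + 5 + 10 = 22.

22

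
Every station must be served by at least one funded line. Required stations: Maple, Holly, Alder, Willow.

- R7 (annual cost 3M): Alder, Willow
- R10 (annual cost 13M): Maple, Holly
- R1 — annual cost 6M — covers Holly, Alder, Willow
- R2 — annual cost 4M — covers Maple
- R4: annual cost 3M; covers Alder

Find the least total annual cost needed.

10

The greedy cost-per-new-station heuristic would pick R7, R2, and R1 for 13, but a cheaper cover exists.
Choose R1 and R2: together they cover Maple, Holly, Alder, Willow — every station.
Total annual cost: 6 + 4 = 10.
No cover costs less than 10.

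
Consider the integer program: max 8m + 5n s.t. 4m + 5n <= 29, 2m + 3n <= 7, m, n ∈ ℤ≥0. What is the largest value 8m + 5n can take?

24

(m,n)=(3,0) is feasible, giving 24.
(m,n)=(2,1) is feasible, giving 21.
(m,n)=(2,0) is feasible, giving 16.
The best lattice point is (3,0), giving 24.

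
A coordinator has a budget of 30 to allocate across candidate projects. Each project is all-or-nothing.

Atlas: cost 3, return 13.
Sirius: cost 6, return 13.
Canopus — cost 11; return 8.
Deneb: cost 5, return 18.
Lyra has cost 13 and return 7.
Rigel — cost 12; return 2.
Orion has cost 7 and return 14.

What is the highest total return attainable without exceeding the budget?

Take Atlas, Sirius, Deneb, and Orion: cost 3 + 6 + 5 + 7 = 21 ≤ 30, return 13 + 13 + 18 + 14 = 58.
No other feasible combination does better.

58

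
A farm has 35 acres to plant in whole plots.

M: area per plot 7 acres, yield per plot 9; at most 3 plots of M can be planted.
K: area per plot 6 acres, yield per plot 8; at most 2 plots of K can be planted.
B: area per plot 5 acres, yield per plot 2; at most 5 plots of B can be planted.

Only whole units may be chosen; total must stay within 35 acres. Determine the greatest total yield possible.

K has the best ratio (8/6); taking only K gives at most 2×8 = 16 (stopped by the supply cap of 2).
Mixing does better — 3×M and 2×K: area 33 ≤ 35, yield 3·9 + 2·8 = 43.

43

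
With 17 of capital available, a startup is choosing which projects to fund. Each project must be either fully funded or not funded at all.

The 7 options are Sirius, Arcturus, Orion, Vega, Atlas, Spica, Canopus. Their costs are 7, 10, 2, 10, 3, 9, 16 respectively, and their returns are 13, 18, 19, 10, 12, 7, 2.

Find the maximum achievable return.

Allowing fractional choices, the relaxed optimum would be about 53.0, but projects are indivisible.
Arcturus + Orion + Atlas: cost 10 + 2 + 3 = 15 ≤ 17, return 18 + 19 + 12 = 49.
Orion + Vega + Atlas: cost 2 + 10 + 3 = 15 ≤ 17, return 19 + 10 + 12 = 41.
Sirius + Orion + Atlas: cost 7 + 2 + 3 = 12 ≤ 17, return 13 + 19 + 12 = 44.
Best is Arcturus, Orion, and Atlas with total return 49.

49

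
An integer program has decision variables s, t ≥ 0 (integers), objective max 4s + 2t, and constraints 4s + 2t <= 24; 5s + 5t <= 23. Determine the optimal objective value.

16

Relaxing integrality, the LP optimum is 18.40 at (s,t) = (4.6, 0), which is not an integer point.
(s,t)=(4,0): 4·4+2·0=16≤24, 5·4+5·0=20≤23, objective 16.
(s,t)=(3,1): 4·3+2·1=14≤24, 5·3+5·1=20≤23, objective 14.
(s,t)=(3,0): 4·3+2·0=12≤24, 5·3+5·0=15≤23, objective 12.
Maximum is 16 at (s,t)=(4,0).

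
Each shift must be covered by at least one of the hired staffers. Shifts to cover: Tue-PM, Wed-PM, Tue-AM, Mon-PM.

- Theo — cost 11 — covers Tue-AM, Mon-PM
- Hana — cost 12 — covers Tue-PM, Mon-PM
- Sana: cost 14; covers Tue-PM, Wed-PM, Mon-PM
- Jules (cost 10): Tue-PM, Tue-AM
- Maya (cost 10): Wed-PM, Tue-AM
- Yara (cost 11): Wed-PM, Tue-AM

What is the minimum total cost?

22

The greedy cost-per-new-shift heuristic would pick Sana and Jules for 24, but a cheaper cover exists.
Choose Hana and Maya: together they cover Tue-PM, Wed-PM, Tue-AM, Mon-PM — every shift.
Total cost: 12 + 10 = 22.
No cover costs less than 22.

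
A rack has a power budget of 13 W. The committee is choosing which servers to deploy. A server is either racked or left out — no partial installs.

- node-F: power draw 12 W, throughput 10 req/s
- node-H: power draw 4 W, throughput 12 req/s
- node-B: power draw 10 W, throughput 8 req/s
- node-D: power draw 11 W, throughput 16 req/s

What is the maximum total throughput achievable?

16

Take node-D: power draw 11 ≤ 13, throughput 16.
No other feasible combination does better.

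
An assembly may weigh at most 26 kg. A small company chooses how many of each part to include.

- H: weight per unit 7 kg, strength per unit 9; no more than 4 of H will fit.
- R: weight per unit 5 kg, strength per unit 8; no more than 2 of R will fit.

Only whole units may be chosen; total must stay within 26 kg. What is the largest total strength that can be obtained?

This is a bounded integer knapsack.
2×H and 2×R: weight 24 ≤ 26, strength 2·9 + 2·8 = 34.
3×H and 1×R: weight 26 ≤ 26, strength 3·9 + 1·8 = 35.
Best is 35.

35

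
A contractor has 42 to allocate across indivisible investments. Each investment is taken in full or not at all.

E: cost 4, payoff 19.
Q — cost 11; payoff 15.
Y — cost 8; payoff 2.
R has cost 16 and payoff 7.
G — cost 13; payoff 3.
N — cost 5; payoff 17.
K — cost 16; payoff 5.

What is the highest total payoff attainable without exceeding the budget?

Allowing fractional choices, the relaxed optimum would be about 59.9, but investments are indivisible.
E + Q + R + N: cost 4 + 11 + 16 + 5 = 36 ≤ 42, payoff 19 + 15 + 7 + 17 = 58.
E + Q + N + K: cost 4 + 11 + 5 + 16 = 36 ≤ 42, payoff 19 + 15 + 17 + 5 = 56.
Best is E, Q, R, and N with total payoff 58.

58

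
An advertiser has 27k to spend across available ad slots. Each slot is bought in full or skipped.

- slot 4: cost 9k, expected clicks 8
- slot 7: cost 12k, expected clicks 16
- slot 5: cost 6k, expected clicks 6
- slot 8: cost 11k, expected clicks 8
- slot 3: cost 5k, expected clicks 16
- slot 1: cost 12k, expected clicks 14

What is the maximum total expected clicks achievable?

40

slot 4 + slot 7 + slot 3: cost 9 + 12 + 5 = 26 ≤ 27, expected clicks 8 + 16 + 16 = 40.
slot 7 + slot 5 + slot 3: cost 12 + 6 + 5 = 23 ≤ 27, expected clicks 16 + 6 + 16 = 38.
Best is slot 4, slot 7, and slot 3 with total expected clicks 40.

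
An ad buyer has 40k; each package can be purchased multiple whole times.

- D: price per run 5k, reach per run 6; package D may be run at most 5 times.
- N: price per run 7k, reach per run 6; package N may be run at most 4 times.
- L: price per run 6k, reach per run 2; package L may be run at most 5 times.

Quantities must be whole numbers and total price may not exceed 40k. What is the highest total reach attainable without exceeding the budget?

42

D has the best ratio (6/5); taking only D gives at most 5×6 = 30 (stopped by the supply cap of 5).
Mixing does better — 5×D and 2×N: price 39 ≤ 40, reach 5·6 + 2·6 = 42.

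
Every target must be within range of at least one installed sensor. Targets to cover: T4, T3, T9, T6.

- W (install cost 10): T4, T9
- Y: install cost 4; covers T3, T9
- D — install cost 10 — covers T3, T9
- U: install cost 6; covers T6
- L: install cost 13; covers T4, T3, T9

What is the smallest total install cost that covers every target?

The greedy cost-per-new-target heuristic would pick Y, U, and W for 20, but a cheaper cover exists.
Choose U and L: together they cover T4, T3, T9, T6 — every target.
Total install cost: 6 + 13 = 19.
No cover costs less than 19.

19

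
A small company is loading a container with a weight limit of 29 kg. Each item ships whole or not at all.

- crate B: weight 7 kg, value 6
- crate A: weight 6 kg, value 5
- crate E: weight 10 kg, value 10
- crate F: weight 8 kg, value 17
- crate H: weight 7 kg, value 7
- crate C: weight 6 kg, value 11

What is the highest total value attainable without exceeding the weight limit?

41

Treat it as a binary knapsack problem.
Take crate B, crate F, crate H, and crate C: weight 7 + 8 + 7 + 6 = 28 ≤ 29, value 6 + 17 + 7 + 11 = 41.
No other feasible combination does better.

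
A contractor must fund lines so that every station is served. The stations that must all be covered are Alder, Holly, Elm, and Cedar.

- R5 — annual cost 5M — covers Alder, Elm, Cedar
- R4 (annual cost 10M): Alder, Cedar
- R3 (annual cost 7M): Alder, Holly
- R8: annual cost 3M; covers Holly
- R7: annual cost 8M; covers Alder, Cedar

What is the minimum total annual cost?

This is an integer covering problem.
Choose R5 and R8: together they cover Alder, Holly, Elm, Cedar — every station.
Total annual cost: 5 + 3 = 8.
No cover costs less than 8.

8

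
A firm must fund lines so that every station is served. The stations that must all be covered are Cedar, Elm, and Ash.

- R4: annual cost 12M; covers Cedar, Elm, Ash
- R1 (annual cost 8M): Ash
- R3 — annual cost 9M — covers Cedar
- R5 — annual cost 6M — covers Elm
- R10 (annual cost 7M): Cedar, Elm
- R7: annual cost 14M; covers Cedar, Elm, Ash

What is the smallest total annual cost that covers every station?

12

R4 alone covers Cedar, Elm, Ash — every station.
Total annual cost: 12.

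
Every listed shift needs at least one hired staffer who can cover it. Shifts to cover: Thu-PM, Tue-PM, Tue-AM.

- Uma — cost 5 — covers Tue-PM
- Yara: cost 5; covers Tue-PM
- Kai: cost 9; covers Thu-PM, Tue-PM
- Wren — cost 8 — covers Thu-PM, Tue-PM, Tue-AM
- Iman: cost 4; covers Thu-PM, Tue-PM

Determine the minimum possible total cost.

The greedy cost-per-new-shift heuristic would pick Iman and Wren for 12, but a cheaper cover exists.
Wren alone covers Thu-PM, Tue-PM, Tue-AM — every shift.
Total cost: 8.
No cover costs less than 8.

8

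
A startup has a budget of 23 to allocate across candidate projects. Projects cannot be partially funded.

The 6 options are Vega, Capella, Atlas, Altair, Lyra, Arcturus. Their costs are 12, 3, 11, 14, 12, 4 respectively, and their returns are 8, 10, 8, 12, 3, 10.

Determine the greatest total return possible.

Allowing fractional choices, the relaxed optimum would be about 33.5, but projects are indivisible.
Capella + Atlas + Arcturus: cost 3 + 11 + 4 = 18 ≤ 23, return 10 + 8 + 10 = 28.
Vega + Capella + Arcturus: cost 12 + 3 + 4 = 19 ≤ 23, return 8 + 10 + 10 = 28.
Capella + Altair + Arcturus: cost 3 + 14 + 4 = 21 ≤ 23, return 10 + 12 + 10 = 32.
Best is Capella, Altair, and Arcturus with total return 32.

32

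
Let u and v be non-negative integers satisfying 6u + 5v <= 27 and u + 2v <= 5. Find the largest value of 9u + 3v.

(u,v)=(4,0): 6·4+5·0=24≤27, 1·4+2·0=4≤5, objective 36.
(u,v)=(3,1): 6·3+5·1=23≤27, 1·3+2·1=5≤5, objective 30.
(u,v)=(3,0): 6·3+5·0=18≤27, 1·3+2·0=3≤5, objective 27.
No feasible integer point exceeds 36.

36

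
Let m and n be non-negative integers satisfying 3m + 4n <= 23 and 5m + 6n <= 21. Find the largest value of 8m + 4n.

Relaxing integrality, the LP optimum is 33.60 at (m,n) = (4.2, 0), which is not an integer point.
(m,n)=(4,0) is feasible, giving 32.
(m,n)=(3,1) is feasible, giving 28.
The best lattice point is (4,0), giving 32.

32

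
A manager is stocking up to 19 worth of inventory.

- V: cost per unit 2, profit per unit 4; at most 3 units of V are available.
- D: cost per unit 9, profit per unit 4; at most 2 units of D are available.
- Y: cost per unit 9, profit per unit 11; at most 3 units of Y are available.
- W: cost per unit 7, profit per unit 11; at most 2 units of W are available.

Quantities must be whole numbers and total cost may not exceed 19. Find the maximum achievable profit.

This is a bounded integer knapsack.
V has the best ratio (4/2); taking only V gives at most 3×4 = 12 (stopped by the supply cap of 3).
Mixing does better — 2×V and 2×W: cost 18 ≤ 19, profit 2·4 + 2·11 = 30.

30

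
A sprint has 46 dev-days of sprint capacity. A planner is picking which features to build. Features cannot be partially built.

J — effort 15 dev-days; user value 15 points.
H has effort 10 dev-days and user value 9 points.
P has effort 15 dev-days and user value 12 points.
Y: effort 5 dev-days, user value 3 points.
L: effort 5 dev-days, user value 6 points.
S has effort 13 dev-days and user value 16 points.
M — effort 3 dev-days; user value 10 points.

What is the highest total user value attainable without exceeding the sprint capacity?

Treat it as a binary knapsack problem.
Take J, H, L, S, and M: effort 15 + 10 + 5 + 13 + 3 = 46 ≤ 46, user value 15 + 9 + 6 + 16 + 10 = 56.
No other feasible combination does better.

56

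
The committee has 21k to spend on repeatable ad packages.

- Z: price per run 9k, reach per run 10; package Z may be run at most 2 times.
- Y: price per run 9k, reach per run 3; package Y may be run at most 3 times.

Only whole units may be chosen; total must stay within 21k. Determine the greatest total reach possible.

1×Z and 1×Y: price 18 ≤ 21, reach 1·10 + 1·3 = 13.
2×Z: price 18 ≤ 21, reach 2·10 = 20.
Best is 20.

20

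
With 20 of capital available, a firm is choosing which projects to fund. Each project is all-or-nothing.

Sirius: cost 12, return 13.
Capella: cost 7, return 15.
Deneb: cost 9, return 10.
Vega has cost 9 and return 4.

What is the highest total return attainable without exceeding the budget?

Allowing fractional choices, the relaxed optimum would be about 29.3, but projects are indivisible.
Sirius + Capella: cost 12 + 7 = 19 ≤ 20, return 13 + 15 = 28.
Capella + Vega: cost 7 + 9 = 16 ≤ 20, return 15 + 4 = 19.
Capella + Deneb: cost 7 + 9 = 16 ≤ 20, return 15 + 10 = 25.
Best is Sirius and Capella with total return 28.

28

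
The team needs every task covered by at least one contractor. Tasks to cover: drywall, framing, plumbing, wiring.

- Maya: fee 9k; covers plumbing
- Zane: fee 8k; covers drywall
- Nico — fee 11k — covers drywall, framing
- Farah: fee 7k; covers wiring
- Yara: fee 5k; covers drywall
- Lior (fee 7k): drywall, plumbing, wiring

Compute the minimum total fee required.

Choose Nico and Lior: together they cover drywall, framing, plumbing, wiring — every task.
Total fee: 11 + 7 = 18.
No cover costs less than 18.

18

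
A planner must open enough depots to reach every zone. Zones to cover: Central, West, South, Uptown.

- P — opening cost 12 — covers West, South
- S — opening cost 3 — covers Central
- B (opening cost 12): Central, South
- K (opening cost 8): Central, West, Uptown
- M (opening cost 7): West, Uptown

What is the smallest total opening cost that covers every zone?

19

Choose B and M: together they cover Central, West, South, Uptown — every zone.
Total opening cost: 12 + 7 = 19.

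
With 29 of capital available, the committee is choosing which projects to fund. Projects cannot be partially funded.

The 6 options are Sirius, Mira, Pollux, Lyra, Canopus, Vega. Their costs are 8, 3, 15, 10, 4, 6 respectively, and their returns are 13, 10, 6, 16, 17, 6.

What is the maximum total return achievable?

Allowing fractional choices, the relaxed optimum would be about 60.0, but projects are indivisible.
Sirius + Lyra + Canopus + Vega: cost 8 + 10 + 4 + 6 = 28 ≤ 29, return 13 + 16 + 17 + 6 = 52.
Sirius + Mira + Lyra + Canopus: cost 8 + 3 + 10 + 4 = 25 ≤ 29, return 13 + 10 + 16 + 17 = 56.
Best is Sirius, Mira, Lyra, and Canopus with total return 56.

56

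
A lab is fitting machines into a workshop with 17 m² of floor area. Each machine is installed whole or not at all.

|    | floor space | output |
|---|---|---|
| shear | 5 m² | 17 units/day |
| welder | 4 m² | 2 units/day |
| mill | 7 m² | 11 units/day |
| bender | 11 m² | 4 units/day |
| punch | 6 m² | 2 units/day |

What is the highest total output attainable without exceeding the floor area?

Allowing fractional choices, the relaxed optimum would be about 30.4, but machines are indivisible.
shear + welder + mill: floor space 5 + 4 + 7 = 16 ≤ 17, output 17 + 2 + 11 = 30.
shear + mill: floor space 5 + 7 = 12 ≤ 17, output 17 + 11 = 28.
shear + welder + punch: floor space 5 + 4 + 6 = 15 ≤ 17, output 17 + 2 + 2 = 21.
Best is shear, welder, and mill with total output 30.

30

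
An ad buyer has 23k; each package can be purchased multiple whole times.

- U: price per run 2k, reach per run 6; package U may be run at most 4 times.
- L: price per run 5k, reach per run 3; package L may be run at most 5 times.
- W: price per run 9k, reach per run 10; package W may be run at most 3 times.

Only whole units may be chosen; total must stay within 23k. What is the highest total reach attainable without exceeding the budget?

37

This is a bounded integer knapsack.
U has the best ratio (6/2); taking only U gives at most 4×6 = 24 (stopped by the supply cap of 4).
Mixing does better — 4×U, 1×L, and 1×W: price 22 ≤ 23, reach 4·6 + 1·3 + 1·10 = 37.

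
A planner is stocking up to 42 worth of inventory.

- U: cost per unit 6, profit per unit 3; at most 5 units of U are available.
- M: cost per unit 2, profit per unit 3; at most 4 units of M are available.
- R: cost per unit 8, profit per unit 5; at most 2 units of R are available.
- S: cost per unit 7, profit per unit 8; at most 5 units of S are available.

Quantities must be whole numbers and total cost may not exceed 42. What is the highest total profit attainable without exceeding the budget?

49

Take 3×M and 5×S: cost 41 ≤ 42, profit 3·3 + 5·8 = 49.
No other integer combination yields more.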